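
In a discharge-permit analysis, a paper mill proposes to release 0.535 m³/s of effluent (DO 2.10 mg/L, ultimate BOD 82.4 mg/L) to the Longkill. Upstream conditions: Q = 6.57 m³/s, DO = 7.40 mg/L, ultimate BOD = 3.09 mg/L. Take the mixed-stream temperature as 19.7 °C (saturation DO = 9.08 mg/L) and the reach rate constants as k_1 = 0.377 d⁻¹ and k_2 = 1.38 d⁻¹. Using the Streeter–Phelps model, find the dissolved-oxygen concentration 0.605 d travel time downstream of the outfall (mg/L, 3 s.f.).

Mixed DO = (6.57×7.40 + 0.535×2.10)/(6.57+0.535) = 49.74/7.105 = 7.001 mg/L.
Mixed L₀ = (6.57×3.09 + 0.535×82.4)/(7.105) = 64.39/7.105 = 9.062 mg/L.
Initial deficit D₀ = C_s − DO₀ = 9.08 − 7.001 = 2.079 mg/L.
D(0.605) = [0.377×9.062/(1.38−0.377)](e^(−0.377×0.605) − e^(−1.38×0.605)) + 2.079 e^(−1.38×0.605)
= 3.406 × (0.7961 − 0.4339) + 2.079 × 0.4339 = 2.136 mg/L.
DO = 9.08 − 2.136 = 6.944 mg/L.

DO ≈ 6.94 mg/L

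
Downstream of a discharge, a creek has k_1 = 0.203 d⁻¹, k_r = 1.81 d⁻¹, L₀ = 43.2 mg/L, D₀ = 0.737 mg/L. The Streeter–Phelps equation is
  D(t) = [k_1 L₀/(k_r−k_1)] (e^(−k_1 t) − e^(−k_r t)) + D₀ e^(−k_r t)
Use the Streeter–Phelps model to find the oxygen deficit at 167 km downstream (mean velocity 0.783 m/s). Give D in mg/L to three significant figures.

Travel time t = x/v = 167 km / (0.783 m/s) = 167000 m / 0.783 m/s = 213300 s = 2.469 d.
k_1 L₀/(k_r−k_1) = 0.203×43.2/(1.81−0.203) = 8.770/1.607 = 5.457 mg/L.
e^(−k_1 t) = e^(−0.203×2.469) = 0.6059; e^(−k_r t) = e^(−1.81×2.469) = 0.01147.
D = 5.457 × (0.6059 − 0.01147) + 0.737 × 0.01147 = 3.244 + 0.008453 = 3.252 mg/L.

D ≈ 3.25 mg/L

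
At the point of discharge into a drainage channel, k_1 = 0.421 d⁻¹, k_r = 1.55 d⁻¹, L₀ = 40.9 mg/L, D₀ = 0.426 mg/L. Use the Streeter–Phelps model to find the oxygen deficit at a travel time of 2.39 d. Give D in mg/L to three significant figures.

D ≈ 5.21 mg/L

k_1 L₀/(k_r−k_1) = 0.421×40.9/(1.55−0.421) = 17.22/1.129 = 15.25 mg/L.
e^(−k_1 t) = e^(−0.421×2.390) = 0.3656; e^(−k_r t) = e^(−1.55×2.390) = 0.02461.
D = 15.25 × (0.3656 − 0.02461) + 0.426 × 0.02461 = 5.201 + 0.01048 = 5.211 mg/L.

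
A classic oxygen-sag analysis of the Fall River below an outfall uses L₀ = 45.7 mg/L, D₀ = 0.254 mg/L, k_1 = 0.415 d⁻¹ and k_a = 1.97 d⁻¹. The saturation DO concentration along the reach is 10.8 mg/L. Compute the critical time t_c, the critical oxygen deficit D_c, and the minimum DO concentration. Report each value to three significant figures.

At the critical point dD/dt = 0, so k_1 L₀ e^(−k_1 t) = k_a D. Substituting D(t) from the Streeter–Phelps equation and solving for t gives
t_c = ln[(k_a/k_1)(1 − D₀(k_a−k_1)/(k_1 L₀))] / (k_a−k_1).
Here k_a−k_1 = 1.555 d⁻¹ and 1 − D₀(k_a−k_1)/(k_1 L₀) = 1 − 0.254×1.555/(0.415×45.7) = 0.9792, so
t_c = ln(4.747 × 0.9792) / 1.555 = 1.536 / 1.555 = 0.9881 d.
D_c = (k_1/k_a) L₀ e^(−k_1 t_c) = (0.415/1.97) × 45.7 × e^(−0.415×0.9881) = 0.2107 × 45.7 × 0.6636 = 6.389 mg/L.
Minimum DO = C_s − D_c = 10.8 − 6.389 = 4.411 mg/L.

t_c ≈ 0.988 d; D_c ≈ 6.39 mg/L; min DO ≈ 4.41 mg/L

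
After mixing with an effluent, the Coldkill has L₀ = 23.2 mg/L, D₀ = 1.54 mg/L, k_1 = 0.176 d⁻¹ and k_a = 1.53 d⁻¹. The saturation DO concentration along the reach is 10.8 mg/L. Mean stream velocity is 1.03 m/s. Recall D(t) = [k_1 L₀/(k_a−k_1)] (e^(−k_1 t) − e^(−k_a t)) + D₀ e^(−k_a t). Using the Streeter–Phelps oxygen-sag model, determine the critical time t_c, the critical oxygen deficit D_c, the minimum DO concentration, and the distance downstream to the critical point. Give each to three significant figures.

t_c ≈ 1.07 d; D_c ≈ 2.21 mg/L; min DO ≈ 8.59 mg/L; x_c ≈ 95.2 km

t_c = [1/(k_a−k_1)] ln[(k_a/k_1)(1 − D₀(k_a−k_1)/(k_1 L₀))]
= [1/(1.53−0.176)] ln[(1.53/0.176)(1 − 1.54×1.354/(0.176×23.2))]
= (1/1.354) ln[8.693 × 0.4893] = 0.7386 × ln(4.254) = 0.7386 × 1.448 = 1.069 d.
L(t_c) = L₀ e^(−k_1 t_c) = 23.2 × 0.8285 = 19.22 mg/L, and at the critical point k_a D_c = k_1 L, so D_c = (0.176/1.53) × 19.22 = 2.211 mg/L.
Minimum DO = C_s − D_c = 10.8 − 2.211 = 8.589 mg/L.
x_c = v t_c = 1.03 m/s × 1.069 d × 86400 s/d = 95160 m ≈ 95.2 km.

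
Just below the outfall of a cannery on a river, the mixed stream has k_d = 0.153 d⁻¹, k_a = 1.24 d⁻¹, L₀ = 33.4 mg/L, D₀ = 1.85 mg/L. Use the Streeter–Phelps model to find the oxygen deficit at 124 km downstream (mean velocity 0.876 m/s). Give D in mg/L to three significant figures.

D ≈ 3.28 mg/L

Travel time t = x/v = 124 km / (0.876 m/s) = 124000 m / 0.876 m/s = 141600 s = 1.638 d.
k_d L₀/(k_a−k_d) = 0.153×33.4/(1.24−0.153) = 5.110/1.087 = 4.701 mg/L.
e^(−k_d t) = e^(−0.153×1.638) = 0.7783; e^(−k_a t) = e^(−1.24×1.638) = 0.1311.
D = 4.701 × (0.7783 − 0.1311) + 1.85 × 0.1311 = 3.042 + 0.2426 = 3.285 mg/L.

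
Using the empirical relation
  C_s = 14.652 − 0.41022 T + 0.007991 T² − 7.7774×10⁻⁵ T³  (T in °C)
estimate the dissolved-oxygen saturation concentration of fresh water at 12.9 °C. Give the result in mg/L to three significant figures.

C_s = 14.652 − 0.41022×12.9 + 0.007991×12.9² − 7.7774×10⁻⁵×12.9³ = 10.52 mg/L.

C_s ≈ 10.5 mg/L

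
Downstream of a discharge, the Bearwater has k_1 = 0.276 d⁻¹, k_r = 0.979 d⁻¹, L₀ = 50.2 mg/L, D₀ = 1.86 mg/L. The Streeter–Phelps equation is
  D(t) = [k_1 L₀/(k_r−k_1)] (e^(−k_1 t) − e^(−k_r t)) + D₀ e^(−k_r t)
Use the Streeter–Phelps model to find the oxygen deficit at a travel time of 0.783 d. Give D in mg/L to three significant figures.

k_1 L₀/(k_r−k_1) = 0.276×50.2/(0.979−0.276) = 13.86/0.7030 = 19.71 mg/L.
e^(−k_1 t) = e^(−0.276×0.7830) = 0.8056; e^(−k_r t) = e^(−0.979×0.7830) = 0.4646.
D = 19.71 × (0.8056 − 0.4646) + 1.86 × 0.4646 = 6.721 + 0.8642 = 7.586 mg/L.

D ≈ 7.59 mg/L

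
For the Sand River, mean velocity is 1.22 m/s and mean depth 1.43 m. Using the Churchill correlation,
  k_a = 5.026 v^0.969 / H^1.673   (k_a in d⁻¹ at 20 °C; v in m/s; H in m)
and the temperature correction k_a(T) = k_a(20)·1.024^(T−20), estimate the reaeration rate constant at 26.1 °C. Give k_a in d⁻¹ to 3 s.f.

k_a(20) = 5.026 × 1.22^0.969 / 1.43^1.673 = 5.026 × 1.213 / 1.819 = 3.350 d⁻¹.
k_a(26.1) = 3.350 × 1.024^(26.1−20) = 3.350 × 1.156 = 3.871 d⁻¹.

k_a ≈ 3.87 d⁻¹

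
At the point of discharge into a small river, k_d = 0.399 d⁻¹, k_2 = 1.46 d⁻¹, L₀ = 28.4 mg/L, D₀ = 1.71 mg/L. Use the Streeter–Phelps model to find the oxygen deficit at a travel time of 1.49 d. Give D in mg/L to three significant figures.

D ≈ 4.87 mg/L

k_d L₀/(k_2−k_d) = 0.399×28.4/(1.46−0.399) = 11.33/1.061 = 10.68 mg/L.
e^(−k_d t) = e^(−0.399×1.490) = 0.5518; e^(−k_2 t) = e^(−1.46×1.490) = 0.1136.
D = 10.68 × (0.5518 − 0.1136) + 1.71 × 0.1136 = 4.681 + 0.1942 = 4.875 mg/L.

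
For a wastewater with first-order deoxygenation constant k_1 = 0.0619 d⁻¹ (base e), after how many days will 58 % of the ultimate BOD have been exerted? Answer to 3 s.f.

t ≈ 14.0 d

y/L₀ = 1 − e^(−k_1 t) = 0.58 ⇒ e^(−k_1 t) = 0.420
t = −ln(0.420) / 0.0619 = 0.8675 / 0.0619 = 14.01 d.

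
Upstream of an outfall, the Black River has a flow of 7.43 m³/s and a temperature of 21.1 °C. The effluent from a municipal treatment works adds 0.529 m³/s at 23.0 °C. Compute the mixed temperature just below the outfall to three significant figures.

Flow-weighted mixing: C = (Q_r C_r + Q_w C_w)/(Q_r + Q_w)
= (7.43×21.1 + 0.529×23.0)/(7.43 + 0.529) = 168.9/7.959 = 21.23 °C.

21.2 °C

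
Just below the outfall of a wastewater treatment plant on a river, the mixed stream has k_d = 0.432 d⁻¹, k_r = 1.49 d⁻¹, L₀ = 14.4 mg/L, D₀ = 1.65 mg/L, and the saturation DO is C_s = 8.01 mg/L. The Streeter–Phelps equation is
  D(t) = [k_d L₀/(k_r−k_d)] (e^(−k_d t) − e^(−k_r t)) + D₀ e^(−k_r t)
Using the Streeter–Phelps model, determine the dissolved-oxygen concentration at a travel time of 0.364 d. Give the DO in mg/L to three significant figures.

DO ≈ 5.44 mg/L

k_d L₀/(k_r−k_d) = 0.432×14.4/(1.49−0.432) = 6.221/1.058 = 5.880 mg/L.
e^(−k_d t) = e^(−0.432×0.3640) = 0.8545; e^(−k_r t) = e^(−1.49×0.3640) = 0.5814.
D = 5.880 × (0.8545 − 0.5814) + 1.65 × 0.5814 = 1.606 + 0.9593 = 2.565 mg/L.
DO = C_s − D = 8.01 − 2.565 = 5.445 mg/L.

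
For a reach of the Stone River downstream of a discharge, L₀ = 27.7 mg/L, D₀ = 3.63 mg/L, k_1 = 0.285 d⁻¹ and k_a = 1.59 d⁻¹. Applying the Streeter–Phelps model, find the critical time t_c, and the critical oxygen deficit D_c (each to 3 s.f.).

t_c ≈ 0.615 d; D_c ≈ 4.17 mg/L

t_c = [1/(k_a−k_1)] ln[(k_a/k_1)(1 − D₀(k_a−k_1)/(k_1 L₀))]
= [1/(1.59−0.285)] ln[(1.59/0.285)(1 − 3.63×1.305/(0.285×27.7))]
= (1/1.305) ln[5.579 × 0.3999] = 0.7663 × ln(2.231) = 0.7663 × 0.8026 = 0.6150 d.
L(t_c) = L₀ e^(−k_1 t_c) = 27.7 × 0.8392 = 23.25 mg/L, and at the critical point k_a D_c = k_1 L, so D_c = (0.285/1.59) × 23.25 = 4.167 mg/L.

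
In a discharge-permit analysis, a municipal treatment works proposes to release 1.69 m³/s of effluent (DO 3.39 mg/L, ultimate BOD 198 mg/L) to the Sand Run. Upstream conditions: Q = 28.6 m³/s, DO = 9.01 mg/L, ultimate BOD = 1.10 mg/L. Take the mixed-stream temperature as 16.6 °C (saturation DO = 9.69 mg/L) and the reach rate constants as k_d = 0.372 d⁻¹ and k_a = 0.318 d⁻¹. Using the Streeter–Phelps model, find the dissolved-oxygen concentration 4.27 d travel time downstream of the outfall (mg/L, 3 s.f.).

DO ≈ 5.02 mg/L

Mixed DO = (28.6×9.01 + 1.69×3.39)/(28.6+1.69) = 263.4/30.29 = 8.696 mg/L.
Mixed L₀ = (28.6×1.10 + 1.69×198)/(30.29) = 366.1/30.29 = 12.09 mg/L.
Initial deficit D₀ = C_s − DO₀ = 9.69 − 8.696 = 0.9936 mg/L.
D(4.27) = [0.372×12.09/(0.318−0.372)](e^(−0.372×4.27) − e^(−0.318×4.27)) + 0.9936 e^(−0.318×4.27)
= -83.26 × (0.2042 − 0.2572) + 0.9936 × 0.2572 = 4.665 mg/L.
DO = 9.69 − 4.665 = 5.025 mg/L.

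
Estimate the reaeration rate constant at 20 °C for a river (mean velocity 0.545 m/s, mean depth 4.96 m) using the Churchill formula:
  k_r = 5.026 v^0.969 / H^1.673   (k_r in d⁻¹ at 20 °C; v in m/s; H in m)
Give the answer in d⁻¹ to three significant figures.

k_r = 5.026 × 0.545^0.969 / 4.96^1.673 = 5.026 × 0.5554 / 14.57 = 0.1915 d⁻¹.

k_r ≈ 0.192 d⁻¹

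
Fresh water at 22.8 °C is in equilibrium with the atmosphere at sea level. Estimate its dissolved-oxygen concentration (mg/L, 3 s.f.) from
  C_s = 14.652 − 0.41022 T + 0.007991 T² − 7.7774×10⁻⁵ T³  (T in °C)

C_s ≈ 8.53 mg/L

C_s = 14.652 − 0.41022×22.8 + 0.007991×22.8² − 7.7774×10⁻⁵×22.8³ = 8.531 mg/L.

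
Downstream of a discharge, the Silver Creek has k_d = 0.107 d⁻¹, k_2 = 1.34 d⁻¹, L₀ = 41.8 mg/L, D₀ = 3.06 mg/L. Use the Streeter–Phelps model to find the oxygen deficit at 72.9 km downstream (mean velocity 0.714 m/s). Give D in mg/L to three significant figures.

D ≈ 3.08 mg/L

Travel time t = x/v = 72.9 km / (0.714 m/s) = 72900 m / 0.714 m/s = 102100 s = 1.182 d.
k_d L₀/(k_2−k_d) = 0.107×41.8/(1.34−0.107) = 4.473/1.233 = 3.627 mg/L.
e^(−k_d t) = e^(−0.107×1.182) = 0.8812; e^(−k_2 t) = e^(−1.34×1.182) = 0.2053.
D = 3.627 × (0.8812 − 0.2053) + 3.06 × 0.2053 = 2.452 + 0.6281 = 3.080 mg/L.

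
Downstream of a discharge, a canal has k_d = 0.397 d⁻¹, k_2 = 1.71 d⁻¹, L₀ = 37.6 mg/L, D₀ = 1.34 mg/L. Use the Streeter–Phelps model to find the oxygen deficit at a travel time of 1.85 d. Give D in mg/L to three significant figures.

k_d L₀/(k_2−k_d) = 0.397×37.6/(1.71−0.397) = 14.93/1.313 = 11.37 mg/L.
e^(−k_d t) = e^(−0.397×1.850) = 0.4798; e^(−k_2 t) = e^(−1.71×1.850) = 0.04228.
D = 11.37 × (0.4798 − 0.04228) + 1.34 × 0.04228 = 4.974 + 0.05665 = 5.030 mg/L.

D ≈ 5.03 mg/L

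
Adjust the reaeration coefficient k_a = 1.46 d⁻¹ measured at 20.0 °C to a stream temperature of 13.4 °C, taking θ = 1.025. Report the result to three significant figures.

k_a ≈ 1.24 d⁻¹

k_a(T₂) = k_a(T₁) · θ^(T₂−T₁) = 1.46 × 1.025^(13.4−20.0)
= 1.46 × 1.025^-6.60 = 1.46 × 0.8496 = 1.240 d⁻¹.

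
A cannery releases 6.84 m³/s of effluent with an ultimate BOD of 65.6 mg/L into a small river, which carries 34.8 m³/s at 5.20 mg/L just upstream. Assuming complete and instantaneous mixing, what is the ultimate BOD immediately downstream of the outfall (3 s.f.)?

Flow-weighted mixing: C = (Q_r C_r + Q_w C_w)/(Q_r + Q_w)
= (34.8×5.20 + 6.84×65.6)/(34.8 + 6.84) = 629.7/41.64 = 15.12 mg/L.

15.1 mg/L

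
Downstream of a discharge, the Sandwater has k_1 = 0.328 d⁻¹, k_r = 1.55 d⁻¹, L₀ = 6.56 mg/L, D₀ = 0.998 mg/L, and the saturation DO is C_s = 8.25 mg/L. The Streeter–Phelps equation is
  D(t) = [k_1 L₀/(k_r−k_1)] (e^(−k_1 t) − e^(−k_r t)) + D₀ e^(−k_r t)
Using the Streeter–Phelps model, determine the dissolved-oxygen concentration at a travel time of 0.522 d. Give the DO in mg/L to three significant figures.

DO ≈ 7.11 mg/L

k_1 L₀/(k_r−k_1) = 0.328×6.56/(1.55−0.328) = 2.152/1.222 = 1.761 mg/L.
e^(−k_1 t) = e^(−0.328×0.5220) = 0.8426; e^(−k_r t) = e^(−1.55×0.5220) = 0.4453.
D = 1.761 × (0.8426 − 0.4453) + 0.998 × 0.4453 = 0.6997 + 0.4444 = 1.144 mg/L.
DO = C_s − D = 8.25 − 1.144 = 7.106 mg/L.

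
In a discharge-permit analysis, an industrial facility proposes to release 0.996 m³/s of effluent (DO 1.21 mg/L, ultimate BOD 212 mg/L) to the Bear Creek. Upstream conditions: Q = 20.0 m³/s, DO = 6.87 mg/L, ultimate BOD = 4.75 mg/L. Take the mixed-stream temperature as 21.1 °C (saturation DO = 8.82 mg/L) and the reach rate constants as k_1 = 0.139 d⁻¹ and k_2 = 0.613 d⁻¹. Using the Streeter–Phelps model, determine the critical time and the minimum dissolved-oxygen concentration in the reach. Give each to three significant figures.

t_c ≈ 1.59 d; minimum DO ≈ 6.17 mg/L

Mixed DO = (20.0×6.87 + 0.996×1.21)/(20.0+0.996) = 138.6/21.00 = 6.602 mg/L.
Mixed L₀ = (20.0×4.75 + 0.996×212)/(21.00) = 306.2/21.00 = 14.58 mg/L.
Initial deficit D₀ = C_s − DO₀ = 8.82 − 6.602 = 2.218 mg/L.
t_c = (1/0.4740) ln[(0.613/0.139)(1 − 2.218×0.4740/(0.139×14.58))] = 2.110 × ln(2.122) = 1.587 d.
D_c = (0.139/0.613) × 14.58 × e^(−0.139×1.587) = 0.2268 × 14.58 × 0.8020 = 2.652 mg/L.
Minimum DO = 8.82 − 2.652 = 6.168 mg/L.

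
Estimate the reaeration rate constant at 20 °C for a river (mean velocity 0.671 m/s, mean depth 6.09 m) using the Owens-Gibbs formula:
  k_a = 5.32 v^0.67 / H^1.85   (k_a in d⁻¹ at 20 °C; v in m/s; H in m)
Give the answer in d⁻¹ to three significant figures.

k_a ≈ 0.144 d⁻¹

k_a = 5.32 × 0.671^0.67 / 6.09^1.85 = 5.32 × 0.7654 / 28.28 = 0.1440 d⁻¹.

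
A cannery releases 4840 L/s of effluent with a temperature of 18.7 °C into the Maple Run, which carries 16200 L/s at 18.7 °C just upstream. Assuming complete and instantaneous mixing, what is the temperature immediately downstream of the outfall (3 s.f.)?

Flow-weighted mixing: C = (Q_r C_r + Q_w C_w)/(Q_r + Q_w)
= (16200×18.7 + 4840×18.7)/(16200 + 4840) = 393400/21040 = 18.70 °C.

18.7 °C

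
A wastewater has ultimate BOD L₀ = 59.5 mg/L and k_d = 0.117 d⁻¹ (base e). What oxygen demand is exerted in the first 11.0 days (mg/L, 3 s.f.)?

y ≈ 43.1 mg/L

y_t = L₀(1 − e^(−k_d t)) = 59.5 × (1 − e^(−0.117×11.0))
= 59.5 × (1 − 0.2761) = 59.5 × 0.7239 = 43.07 mg/L.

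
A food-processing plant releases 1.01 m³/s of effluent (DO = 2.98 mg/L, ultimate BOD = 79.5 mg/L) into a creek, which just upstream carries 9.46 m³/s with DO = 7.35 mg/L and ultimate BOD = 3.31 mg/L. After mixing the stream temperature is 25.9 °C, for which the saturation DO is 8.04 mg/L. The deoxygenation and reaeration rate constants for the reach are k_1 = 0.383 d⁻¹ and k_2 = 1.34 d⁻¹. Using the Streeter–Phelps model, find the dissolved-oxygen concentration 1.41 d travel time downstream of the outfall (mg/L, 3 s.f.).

Mixed DO = (9.46×7.35 + 1.01×2.98)/(9.46+1.01) = 72.54/10.47 = 6.928 mg/L.
Mixed L₀ = (9.46×3.31 + 1.01×79.5)/(10.47) = 111.6/10.47 = 10.66 mg/L.
Initial deficit D₀ = C_s − DO₀ = 8.04 − 6.928 = 1.112 mg/L.
D(1.41) = [0.383×10.66/(1.34−0.383)](e^(−0.383×1.41) − e^(−1.34×1.41)) + 1.112 e^(−1.34×1.41)
= 4.266 × (0.5827 − 0.1512) + 1.112 × 0.1512 = 2.009 mg/L.
DO = 8.04 − 2.009 = 6.031 mg/L.

DO ≈ 6.03 mg/L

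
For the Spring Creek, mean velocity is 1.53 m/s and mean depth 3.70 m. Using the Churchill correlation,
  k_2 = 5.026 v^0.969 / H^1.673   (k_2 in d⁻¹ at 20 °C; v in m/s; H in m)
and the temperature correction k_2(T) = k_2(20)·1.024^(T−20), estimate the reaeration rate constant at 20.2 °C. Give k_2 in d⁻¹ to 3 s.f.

k_2(20) = 5.026 × 1.53^0.969 / 3.70^1.673 = 5.026 × 1.510 / 8.925 = 0.8503 d⁻¹.
k_2(20.2) = 0.8503 × 1.024^(20.2−20) = 0.8503 × 1.005 = 0.8544 d⁻¹.

k_2 ≈ 0.854 d⁻¹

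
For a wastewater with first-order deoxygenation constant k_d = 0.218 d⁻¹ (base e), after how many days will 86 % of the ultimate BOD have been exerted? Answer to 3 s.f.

t ≈ 9.02 d

y/L₀ = 1 − e^(−k_d t) = 0.86 ⇒ e^(−k_d t) = 0.140
t = −ln(0.140) / 0.218 = 1.966 / 0.218 = 9.019 d.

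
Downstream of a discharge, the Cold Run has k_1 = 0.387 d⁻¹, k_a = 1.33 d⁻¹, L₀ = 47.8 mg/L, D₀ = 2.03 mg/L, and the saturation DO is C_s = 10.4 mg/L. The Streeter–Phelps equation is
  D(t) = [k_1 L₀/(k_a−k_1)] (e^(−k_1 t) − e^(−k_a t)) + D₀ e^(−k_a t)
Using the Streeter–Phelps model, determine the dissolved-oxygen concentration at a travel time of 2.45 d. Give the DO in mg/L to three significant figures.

DO ≈ 3.48 mg/L

k_1 L₀/(k_a−k_1) = 0.387×47.8/(1.33−0.387) = 18.50/0.9430 = 19.62 mg/L.
e^(−k_1 t) = e^(−0.387×2.450) = 0.3875; e^(−k_a t) = e^(−1.33×2.450) = 0.03845.
D = 19.62 × (0.3875 − 0.03845) + 2.03 × 0.03845 = 6.846 + 0.07805 = 6.925 mg/L.
DO = C_s − D = 10.4 − 6.925 = 3.475 mg/L.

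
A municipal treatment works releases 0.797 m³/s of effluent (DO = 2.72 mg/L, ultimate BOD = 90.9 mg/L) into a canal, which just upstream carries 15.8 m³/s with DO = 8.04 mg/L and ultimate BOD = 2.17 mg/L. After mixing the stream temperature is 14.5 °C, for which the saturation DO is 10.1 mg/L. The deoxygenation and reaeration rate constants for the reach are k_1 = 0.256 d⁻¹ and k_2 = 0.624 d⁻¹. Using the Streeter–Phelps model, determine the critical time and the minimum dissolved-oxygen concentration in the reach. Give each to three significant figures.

t_c ≈ 0.440 d; minimum DO ≈ 7.74 mg/L

Mixed DO = (15.8×8.04 + 0.797×2.72)/(15.8+0.797) = 129.2/16.60 = 7.785 mg/L.
Mixed L₀ = (15.8×2.17 + 0.797×90.9)/(16.60) = 106.7/16.60 = 6.431 mg/L.
Initial deficit D₀ = C_s − DO₀ = 10.1 − 7.785 = 2.315 mg/L.
t_c = (1/0.3680) ln[(0.624/0.256)(1 − 2.315×0.3680/(0.256×6.431))] = 2.717 × ln(1.176) = 0.4403 d.
D_c = (0.256/0.624) × 6.431 × e^(−0.256×0.4403) = 0.4103 × 6.431 × 0.8934 = 2.357 mg/L.
Minimum DO = 10.1 − 2.357 = 7.743 mg/L.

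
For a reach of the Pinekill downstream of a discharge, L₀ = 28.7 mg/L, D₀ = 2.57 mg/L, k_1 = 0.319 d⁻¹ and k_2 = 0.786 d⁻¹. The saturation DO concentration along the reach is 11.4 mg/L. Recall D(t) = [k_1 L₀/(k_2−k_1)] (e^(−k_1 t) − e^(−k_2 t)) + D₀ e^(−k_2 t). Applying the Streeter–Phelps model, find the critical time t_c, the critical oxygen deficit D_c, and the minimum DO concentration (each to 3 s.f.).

At the critical point dD/dt = 0, so k_1 L₀ e^(−k_1 t) = k_2 D. Substituting D(t) from the Streeter–Phelps equation and solving for t gives
t_c = ln[(k_2/k_1)(1 − D₀(k_2−k_1)/(k_1 L₀))] / (k_2−k_1).
Here k_2−k_1 = 0.4670 d⁻¹ and 1 − D₀(k_2−k_1)/(k_1 L₀) = 1 − 2.57×0.4670/(0.319×28.7) = 0.8689, so
t_c = ln(2.464 × 0.8689) / 0.4670 = 0.7612 / 0.4670 = 1.630 d.
D_c = (k_1/k_2) L₀ e^(−k_1 t_c) = (0.319/0.786) × 28.7 × e^(−0.319×1.630) = 0.4059 × 28.7 × 0.5945 = 6.925 mg/L.
Minimum DO = C_s − D_c = 11.4 − 6.925 = 4.475 mg/L.

t_c ≈ 1.63 d; D_c ≈ 6.92 mg/L; min DO ≈ 4.48 mg/L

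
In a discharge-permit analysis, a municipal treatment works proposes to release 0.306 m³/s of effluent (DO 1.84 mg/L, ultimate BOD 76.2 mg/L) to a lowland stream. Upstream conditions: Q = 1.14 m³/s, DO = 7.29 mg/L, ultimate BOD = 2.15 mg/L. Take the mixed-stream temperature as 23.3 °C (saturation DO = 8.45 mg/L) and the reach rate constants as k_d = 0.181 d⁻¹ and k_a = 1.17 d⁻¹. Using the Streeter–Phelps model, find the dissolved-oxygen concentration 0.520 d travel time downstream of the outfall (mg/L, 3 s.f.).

Mixed DO = (1.14×7.29 + 0.306×1.84)/(1.14+0.306) = 8.874/1.446 = 6.137 mg/L.
Mixed L₀ = (1.14×2.15 + 0.306×76.2)/(1.446) = 25.77/1.446 = 17.82 mg/L.
Initial deficit D₀ = C_s − DO₀ = 8.45 − 6.137 = 2.313 mg/L.
D(0.520) = [0.181×17.82/(1.17−0.181)](e^(−0.181×0.520) − e^(−1.17×0.520)) + 2.313 e^(−1.17×0.520)
= 3.261 × (0.9102 − 0.5442) + 2.313 × 0.5442 = 2.452 mg/L.
DO = 8.45 − 2.452 = 5.998 mg/L.

DO ≈ 6.00 mg/L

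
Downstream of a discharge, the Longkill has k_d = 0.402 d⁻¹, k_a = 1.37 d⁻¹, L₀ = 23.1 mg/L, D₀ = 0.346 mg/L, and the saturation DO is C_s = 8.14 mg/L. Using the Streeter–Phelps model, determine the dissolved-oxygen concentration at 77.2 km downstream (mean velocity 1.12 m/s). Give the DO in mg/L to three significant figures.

Travel time t = x/v = 77.2 km / (1.12 m/s) = 77200 m / 1.12 m/s = 68930 s = 0.7978 d.
k_d L₀/(k_a−k_d) = 0.402×23.1/(1.37−0.402) = 9.286/0.9680 = 9.593 mg/L.
e^(−k_d t) = e^(−0.402×0.7978) = 0.7256; e^(−k_a t) = e^(−1.37×0.7978) = 0.3352.
D = 9.593 × (0.7256 − 0.3352) + 0.346 × 0.3352 = 3.745 + 0.1160 = 3.861 mg/L.
DO = C_s − D = 8.14 − 3.861 = 4.279 mg/L.

DO ≈ 4.28 mg/L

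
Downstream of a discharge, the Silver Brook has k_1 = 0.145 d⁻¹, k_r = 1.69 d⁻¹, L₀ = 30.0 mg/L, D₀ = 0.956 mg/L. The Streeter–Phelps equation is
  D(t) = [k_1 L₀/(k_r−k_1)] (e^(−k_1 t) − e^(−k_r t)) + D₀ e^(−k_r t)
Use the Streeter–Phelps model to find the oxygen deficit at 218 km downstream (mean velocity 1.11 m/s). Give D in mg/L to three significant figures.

Travel time t = x/v = 218 km / (1.11 m/s) = 218000 m / 1.11 m/s = 196400 s = 2.273 d.
k_1 L₀/(k_r−k_1) = 0.145×30.0/(1.69−0.145) = 4.350/1.545 = 2.816 mg/L.
e^(−k_1 t) = e^(−0.145×2.273) = 0.7192; e^(−k_r t) = e^(−1.69×2.273) = 0.02146.
D = 2.816 × (0.7192 − 0.02146) + 0.956 × 0.02146 = 1.965 + 0.02052 = 1.985 mg/L.

D ≈ 1.99 mg/L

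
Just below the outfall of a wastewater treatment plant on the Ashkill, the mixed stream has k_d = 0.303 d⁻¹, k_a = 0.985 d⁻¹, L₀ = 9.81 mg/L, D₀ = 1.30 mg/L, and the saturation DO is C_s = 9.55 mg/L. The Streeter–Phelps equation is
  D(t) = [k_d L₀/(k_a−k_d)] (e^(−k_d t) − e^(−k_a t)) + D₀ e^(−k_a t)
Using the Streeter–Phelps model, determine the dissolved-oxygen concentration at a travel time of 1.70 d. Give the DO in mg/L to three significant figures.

DO ≈ 7.52 mg/L

k_d L₀/(k_a−k_d) = 0.303×9.81/(0.985−0.303) = 2.972/0.6820 = 4.358 mg/L.
e^(−k_d t) = e^(−0.303×1.700) = 0.5974; e^(−k_a t) = e^(−0.985×1.700) = 0.1874.
D = 4.358 × (0.5974 − 0.1874) + 1.30 × 0.1874 = 1.787 + 0.2436 = 2.031 mg/L.
DO = C_s − D = 9.55 − 2.031 = 7.519 mg/L.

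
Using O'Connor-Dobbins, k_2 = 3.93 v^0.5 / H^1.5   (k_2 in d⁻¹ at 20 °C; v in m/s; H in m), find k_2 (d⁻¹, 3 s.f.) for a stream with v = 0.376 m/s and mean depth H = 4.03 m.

k_2 = 3.93 × 0.376^0.5 / 4.03^1.5 = 3.93 × 0.6132 / 8.090 = 0.2979 d⁻¹.

k_2 ≈ 0.298 d⁻¹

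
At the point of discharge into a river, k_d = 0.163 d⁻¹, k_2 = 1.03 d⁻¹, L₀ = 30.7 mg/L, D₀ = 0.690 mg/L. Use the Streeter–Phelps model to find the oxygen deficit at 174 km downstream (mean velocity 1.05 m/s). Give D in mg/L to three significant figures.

Travel time t = x/v = 174 km / (1.05 m/s) = 174000 m / 1.05 m/s = 165700 s = 1.918 d.
k_d L₀/(k_2−k_d) = 0.163×30.7/(1.03−0.163) = 5.004/0.8670 = 5.772 mg/L.
e^(−k_d t) = e^(−0.163×1.918) = 0.7315; e^(−k_2 t) = e^(−1.03×1.918) = 0.1387.
D = 5.772 × (0.7315 − 0.1387) + 0.690 × 0.1387 = 3.422 + 0.09569 = 3.517 mg/L.

D ≈ 3.52 mg/L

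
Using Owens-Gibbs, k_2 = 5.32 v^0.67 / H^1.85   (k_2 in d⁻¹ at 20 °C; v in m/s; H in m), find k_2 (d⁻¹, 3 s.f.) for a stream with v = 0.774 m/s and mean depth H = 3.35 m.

k_2 ≈ 0.479 d⁻¹

k_2 = 5.32 × 0.774^0.67 / 3.35^1.85 = 5.32 × 0.8423 / 9.361 = 0.4787 d⁻¹.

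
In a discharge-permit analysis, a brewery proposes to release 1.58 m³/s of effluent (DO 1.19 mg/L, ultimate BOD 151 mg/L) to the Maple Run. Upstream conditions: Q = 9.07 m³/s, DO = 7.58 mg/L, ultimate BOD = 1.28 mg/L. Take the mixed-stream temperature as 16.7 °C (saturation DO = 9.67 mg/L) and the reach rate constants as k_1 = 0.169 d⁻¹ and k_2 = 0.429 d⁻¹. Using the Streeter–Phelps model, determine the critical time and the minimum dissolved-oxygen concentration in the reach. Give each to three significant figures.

Mixed DO = (9.07×7.58 + 1.58×1.19)/(9.07+1.58) = 70.63/10.65 = 6.632 mg/L.
Mixed L₀ = (9.07×1.28 + 1.58×151)/(10.65) = 250.2/10.65 = 23.49 mg/L.
Initial deficit D₀ = C_s − DO₀ = 9.67 − 6.632 = 3.038 mg/L.
t_c = (1/0.2600) ln[(0.429/0.169)(1 − 3.038×0.2600/(0.169×23.49))] = 3.846 × ln(2.033) = 2.730 d.
D_c = (0.169/0.429) × 23.49 × e^(−0.169×2.730) = 0.3939 × 23.49 × 0.6305 = 5.834 mg/L.
Minimum DO = 9.67 − 5.834 = 3.836 mg/L.

t_c ≈ 2.73 d; minimum DO ≈ 3.84 mg/L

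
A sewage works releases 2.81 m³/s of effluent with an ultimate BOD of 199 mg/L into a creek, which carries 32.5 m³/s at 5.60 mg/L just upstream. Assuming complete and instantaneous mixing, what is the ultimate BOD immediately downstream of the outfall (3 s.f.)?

Flow-weighted mixing: C = (Q_r C_r + Q_w C_w)/(Q_r + Q_w)
= (32.5×5.60 + 2.81×199)/(32.5 + 2.81) = 741.2/35.31 = 20.99 mg/L.

21.0 mg/L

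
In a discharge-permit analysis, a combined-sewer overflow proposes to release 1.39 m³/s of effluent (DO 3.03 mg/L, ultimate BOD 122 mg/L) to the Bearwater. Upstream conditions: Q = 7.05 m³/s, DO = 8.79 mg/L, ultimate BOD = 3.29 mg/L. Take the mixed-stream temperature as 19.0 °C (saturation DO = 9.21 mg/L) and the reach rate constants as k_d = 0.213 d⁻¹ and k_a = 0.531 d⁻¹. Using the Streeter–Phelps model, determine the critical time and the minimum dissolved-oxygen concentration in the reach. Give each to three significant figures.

Mixed DO = (7.05×8.79 + 1.39×3.03)/(7.05+1.39) = 66.18/8.440 = 7.841 mg/L.
Mixed L₀ = (7.05×3.29 + 1.39×122)/(8.440) = 192.8/8.440 = 22.84 mg/L.
Initial deficit D₀ = C_s − DO₀ = 9.21 − 7.841 = 1.369 mg/L.
t_c = (1/0.3180) ln[(0.531/0.213)(1 − 1.369×0.3180/(0.213×22.84))] = 3.145 × ln(2.270) = 2.578 d.
D_c = (0.213/0.531) × 22.84 × e^(−0.213×2.578) = 0.4011 × 22.84 × 0.5775 = 5.291 mg/L.
Minimum DO = 9.21 − 5.291 = 3.919 mg/L.

t_c ≈ 2.58 d; minimum DO ≈ 3.92 mg/L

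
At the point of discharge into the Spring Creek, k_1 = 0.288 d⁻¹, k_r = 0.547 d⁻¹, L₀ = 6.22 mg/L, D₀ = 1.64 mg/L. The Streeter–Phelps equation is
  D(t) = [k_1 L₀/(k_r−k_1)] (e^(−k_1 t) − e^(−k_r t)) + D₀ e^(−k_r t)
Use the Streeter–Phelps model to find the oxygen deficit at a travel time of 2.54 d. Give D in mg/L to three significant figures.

k_1 L₀/(k_r−k_1) = 0.288×6.22/(0.547−0.288) = 1.791/0.2590 = 6.916 mg/L.
e^(−k_1 t) = e^(−0.288×2.540) = 0.4812; e^(−k_r t) = e^(−0.547×2.540) = 0.2492.
D = 6.916 × (0.4812 − 0.2492) + 1.64 × 0.2492 = 1.604 + 0.4087 = 2.013 mg/L.

D ≈ 2.01 mg/L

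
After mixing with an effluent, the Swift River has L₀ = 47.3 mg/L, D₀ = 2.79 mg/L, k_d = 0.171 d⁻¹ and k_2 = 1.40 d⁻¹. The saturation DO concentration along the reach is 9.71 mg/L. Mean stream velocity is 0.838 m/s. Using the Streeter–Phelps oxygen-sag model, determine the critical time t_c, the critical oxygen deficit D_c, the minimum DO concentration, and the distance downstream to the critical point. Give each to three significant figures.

With k_2/k_d = 8.187 and 1 − D₀(k_2−k_d)/(k_d L₀) = 0.5761,
t_c = ln(8.187 × 0.5761) / (1.40 − 0.171) = ln(4.716) / 1.229 = 1.551/1.229 = 1.262 d.
L(t_c) = L₀ e^(−k_d t_c) = 47.3 × 0.8059 = 38.12 mg/L, and at the critical point k_2 D_c = k_d L, so D_c = (0.171/1.40) × 38.12 = 4.656 mg/L.
Minimum DO = C_s − D_c = 9.71 − 4.656 = 5.054 mg/L.
x_c = v t_c = 0.838 m/s × 1.262 d × 86400 s/d = 91370 m ≈ 91.4 km.

t_c ≈ 1.26 d; D_c ≈ 4.66 mg/L; min DO ≈ 5.05 mg/L; x_c ≈ 91.4 km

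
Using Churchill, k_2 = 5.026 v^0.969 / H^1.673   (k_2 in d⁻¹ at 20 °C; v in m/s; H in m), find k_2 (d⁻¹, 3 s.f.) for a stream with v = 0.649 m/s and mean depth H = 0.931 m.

k_2 ≈ 3.73 d⁻¹

k_2 = 5.026 × 0.649^0.969 / 0.931^1.673 = 5.026 × 0.6578 / 0.8873 = 3.726 d⁻¹.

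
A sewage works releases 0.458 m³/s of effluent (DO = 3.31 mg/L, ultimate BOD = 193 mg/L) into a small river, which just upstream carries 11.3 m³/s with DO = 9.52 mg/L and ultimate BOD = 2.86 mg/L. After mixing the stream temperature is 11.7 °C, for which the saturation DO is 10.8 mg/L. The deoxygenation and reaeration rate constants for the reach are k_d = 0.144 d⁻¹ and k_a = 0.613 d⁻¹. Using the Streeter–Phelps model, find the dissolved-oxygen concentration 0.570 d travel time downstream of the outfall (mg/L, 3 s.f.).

Mixed DO = (11.3×9.52 + 0.458×3.31)/(11.3+0.458) = 109.1/11.76 = 9.278 mg/L.
Mixed L₀ = (11.3×2.86 + 0.458×193)/(11.76) = 120.7/11.76 = 10.27 mg/L.
Initial deficit D₀ = C_s − DO₀ = 10.8 − 9.278 = 1.522 mg/L.
D(0.570) = [0.144×10.27/(0.613−0.144)](e^(−0.144×0.570) − e^(−0.613×0.570)) + 1.522 e^(−0.613×0.570)
= 3.152 × (0.9212 − 0.7051) + 1.522 × 0.7051 = 1.754 mg/L.
DO = 10.8 − 1.754 = 9.046 mg/L.

DO ≈ 9.05 mg/L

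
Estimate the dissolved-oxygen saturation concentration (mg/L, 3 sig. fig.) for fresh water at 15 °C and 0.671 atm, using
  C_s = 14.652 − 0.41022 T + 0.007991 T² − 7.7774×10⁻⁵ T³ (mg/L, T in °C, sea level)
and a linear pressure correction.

At sea level: C_s = 14.652 − 0.41022×15 + 0.007991×15² − 7.7774×10⁻⁵×15³ = 10.03 mg/L.
Pressure correction: C_s' = 10.03 × 0.671 = 6.733 mg/L.

C_s ≈ 6.73 mg/L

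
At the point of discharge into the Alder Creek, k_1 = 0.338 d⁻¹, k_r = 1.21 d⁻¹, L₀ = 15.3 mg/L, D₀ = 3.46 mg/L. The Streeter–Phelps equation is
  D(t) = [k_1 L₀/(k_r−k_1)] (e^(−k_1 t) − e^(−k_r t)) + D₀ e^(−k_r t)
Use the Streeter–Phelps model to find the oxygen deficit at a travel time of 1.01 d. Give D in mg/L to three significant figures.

D ≈ 3.49 mg/L

k_1 L₀/(k_r−k_1) = 0.338×15.3/(1.21−0.338) = 5.171/0.8720 = 5.931 mg/L.
e^(−k_1 t) = e^(−0.338×1.010) = 0.7108; e^(−k_r t) = e^(−1.21×1.010) = 0.2946.
D = 5.931 × (0.7108 − 0.2946) + 3.46 × 0.2946 = 2.468 + 1.019 = 3.487 mg/L.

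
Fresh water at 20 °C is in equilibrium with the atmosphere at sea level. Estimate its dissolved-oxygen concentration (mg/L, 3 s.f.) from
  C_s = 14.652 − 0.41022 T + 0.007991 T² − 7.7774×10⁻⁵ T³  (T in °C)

C_s = 14.652 − 0.41022×20 + 0.007991×20² − 7.7774×10⁻⁵×20³ = 9.022 mg/L.

C_s ≈ 9.02 mg/L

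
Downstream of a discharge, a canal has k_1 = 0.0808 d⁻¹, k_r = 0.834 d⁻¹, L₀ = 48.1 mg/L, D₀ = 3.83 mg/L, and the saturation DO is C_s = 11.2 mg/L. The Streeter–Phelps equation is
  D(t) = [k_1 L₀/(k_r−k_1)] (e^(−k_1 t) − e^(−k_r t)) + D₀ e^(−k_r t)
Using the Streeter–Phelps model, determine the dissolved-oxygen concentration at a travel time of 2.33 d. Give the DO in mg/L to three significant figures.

k_1 L₀/(k_r−k_1) = 0.0808×48.1/(0.834−0.0808) = 3.886/0.7532 = 5.160 mg/L.
e^(−k_1 t) = e^(−0.0808×2.330) = 0.8284; e^(−k_r t) = e^(−0.834×2.330) = 0.1432.
D = 5.160 × (0.8284 − 0.1432) + 3.83 × 0.1432 = 3.535 + 0.5486 = 4.084 mg/L.
DO = C_s − D = 11.2 − 4.084 = 7.116 mg/L.

DO ≈ 7.12 mg/L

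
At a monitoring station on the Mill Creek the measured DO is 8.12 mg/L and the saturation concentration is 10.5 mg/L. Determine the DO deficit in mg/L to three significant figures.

D = C_s − C = 10.5 − 8.12 = 2.38 mg/L.

D ≈ 2.38 mg/L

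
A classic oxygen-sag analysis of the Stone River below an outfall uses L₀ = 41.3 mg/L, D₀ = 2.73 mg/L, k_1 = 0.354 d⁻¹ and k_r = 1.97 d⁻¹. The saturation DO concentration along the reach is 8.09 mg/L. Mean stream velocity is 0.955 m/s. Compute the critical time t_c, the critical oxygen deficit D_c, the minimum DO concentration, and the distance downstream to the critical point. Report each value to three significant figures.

At the critical point dD/dt = 0, so k_1 L₀ e^(−k_1 t) = k_r D. Substituting D(t) from the Streeter–Phelps equation and solving for t gives
t_c = ln[(k_r/k_1)(1 − D₀(k_r−k_1)/(k_1 L₀))] / (k_r−k_1).
Here k_r−k_1 = 1.616 d⁻¹ and 1 − D₀(k_r−k_1)/(k_1 L₀) = 1 − 2.73×1.616/(0.354×41.3) = 0.6982, so
t_c = ln(5.565 × 0.6982) / 1.616 = 1.357 / 1.616 = 0.8399 d.
L(t_c) = L₀ e^(−k_1 t_c) = 41.3 × 0.7428 = 30.68 mg/L, and at the critical point k_r D_c = k_1 L, so D_c = (0.354/1.97) × 30.68 = 5.513 mg/L.
Minimum DO = C_s − D_c = 8.09 − 5.513 = 2.577 mg/L.
x_c = v t_c = 0.955 m/s × 0.8399 d × 86400 s/d = 69300 m ≈ 69.3 km.

t_c ≈ 0.840 d; D_c ≈ 5.51 mg/L; min DO ≈ 2.58 mg/L; x_c ≈ 69.3 km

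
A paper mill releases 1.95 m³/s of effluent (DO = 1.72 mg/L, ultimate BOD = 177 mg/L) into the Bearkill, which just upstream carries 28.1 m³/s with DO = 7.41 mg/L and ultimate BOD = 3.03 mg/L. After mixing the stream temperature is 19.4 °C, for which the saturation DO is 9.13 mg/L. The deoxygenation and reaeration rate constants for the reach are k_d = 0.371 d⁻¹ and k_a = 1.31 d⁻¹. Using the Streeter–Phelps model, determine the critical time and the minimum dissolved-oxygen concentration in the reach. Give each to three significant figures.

t_c ≈ 0.853 d; minimum DO ≈ 6.17 mg/L

Mixed DO = (28.1×7.41 + 1.95×1.72)/(28.1+1.95) = 211.6/30.05 = 7.041 mg/L.
Mixed L₀ = (28.1×3.03 + 1.95×177)/(30.05) = 430.3/30.05 = 14.32 mg/L.
Initial deficit D₀ = C_s − DO₀ = 9.13 − 7.041 = 2.089 mg/L.
t_c = (1/0.9390) ln[(1.31/0.371)(1 − 2.089×0.9390/(0.371×14.32))] = 1.065 × ln(2.227) = 0.8527 d.
D_c = (0.371/1.31) × 14.32 × e^(−0.371×0.8527) = 0.2832 × 14.32 × 0.7288 = 2.956 mg/L.
Minimum DO = 9.13 − 2.956 = 6.174 mg/L.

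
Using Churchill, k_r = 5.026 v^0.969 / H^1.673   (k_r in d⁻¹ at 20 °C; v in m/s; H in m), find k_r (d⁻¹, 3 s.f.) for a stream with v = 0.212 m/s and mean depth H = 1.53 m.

k_r ≈ 0.549 d⁻¹

k_r = 5.026 × 0.212^0.969 / 1.53^1.673 = 5.026 × 0.2224 / 2.037 = 0.5488 d⁻¹.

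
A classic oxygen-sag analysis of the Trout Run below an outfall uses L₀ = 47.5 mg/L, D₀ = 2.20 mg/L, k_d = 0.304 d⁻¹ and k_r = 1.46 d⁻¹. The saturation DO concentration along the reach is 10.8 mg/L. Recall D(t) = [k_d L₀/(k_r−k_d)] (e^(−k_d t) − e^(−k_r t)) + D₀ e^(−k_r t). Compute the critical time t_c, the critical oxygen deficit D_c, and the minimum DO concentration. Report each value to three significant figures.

t_c = [1/(k_r−k_d)] ln[(k_r/k_d)(1 − D₀(k_r−k_d)/(k_d L₀))]
= [1/(1.46−0.304)] ln[(1.46/0.304)(1 − 2.20×1.156/(0.304×47.5))]
= (1/1.156) ln[4.803 × 0.8239] = 0.8651 × ln(3.957) = 0.8651 × 1.375 = 1.190 d.
L(t_c) = L₀ e^(−k_d t_c) = 47.5 × 0.6965 = 33.08 mg/L, and at the critical point k_r D_c = k_d L, so D_c = (0.304/1.46) × 33.08 = 6.889 mg/L.
Minimum DO = C_s − D_c = 10.8 − 6.889 = 3.911 mg/L.

t_c ≈ 1.19 d; D_c ≈ 6.89 mg/L; min DO ≈ 3.91 mg/L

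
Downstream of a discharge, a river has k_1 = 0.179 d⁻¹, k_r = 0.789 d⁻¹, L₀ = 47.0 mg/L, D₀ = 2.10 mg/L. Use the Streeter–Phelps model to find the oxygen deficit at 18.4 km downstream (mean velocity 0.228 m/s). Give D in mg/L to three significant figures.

Travel time t = x/v = 18.4 km / (0.228 m/s) = 18400 m / 0.228 m/s = 80700 s = 0.9340 d.
k_1 L₀/(k_r−k_1) = 0.179×47.0/(0.789−0.179) = 8.413/0.6100 = 13.79 mg/L.
e^(−k_1 t) = e^(−0.179×0.9340) = 0.8460; e^(−k_r t) = e^(−0.789×0.9340) = 0.4786.
D = 13.79 × (0.8460 − 0.4786) + 2.10 × 0.4786 = 5.068 + 1.005 = 6.073 mg/L.

D ≈ 6.07 mg/L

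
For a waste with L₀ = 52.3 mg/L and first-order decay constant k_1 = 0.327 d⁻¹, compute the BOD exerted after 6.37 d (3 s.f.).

y ≈ 45.8 mg/L

y_t = L₀(1 − e^(−k_1 t)) = 52.3 × (1 − e^(−0.327×6.37))
= 52.3 × (1 − 0.1246) = 52.3 × 0.8754 = 45.79 mg/L.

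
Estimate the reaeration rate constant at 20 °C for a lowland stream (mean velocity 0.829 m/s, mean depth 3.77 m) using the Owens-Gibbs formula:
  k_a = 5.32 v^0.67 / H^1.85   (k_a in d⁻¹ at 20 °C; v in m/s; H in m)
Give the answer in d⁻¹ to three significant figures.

k_a = 5.32 × 0.829^0.67 / 3.77^1.85 = 5.32 × 0.8819 / 11.65 = 0.4028 d⁻¹.

k_a ≈ 0.403 d⁻¹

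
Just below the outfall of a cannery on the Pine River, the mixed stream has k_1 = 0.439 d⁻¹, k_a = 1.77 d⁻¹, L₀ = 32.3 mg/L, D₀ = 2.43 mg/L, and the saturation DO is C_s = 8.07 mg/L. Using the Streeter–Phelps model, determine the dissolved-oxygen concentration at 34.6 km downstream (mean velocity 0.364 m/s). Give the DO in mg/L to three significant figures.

Travel time t = x/v = 34.6 km / (0.364 m/s) = 34600 m / 0.364 m/s = 95050 s = 1.100 d.
k_1 L₀/(k_a−k_1) = 0.439×32.3/(1.77−0.439) = 14.18/1.331 = 10.65 mg/L.
e^(−k_1 t) = e^(−0.439×1.100) = 0.6169; e^(−k_a t) = e^(−1.77×1.100) = 0.1427.
D = 10.65 × (0.6169 − 0.1427) + 2.43 × 0.1427 = 5.053 + 0.3467 = 5.399 mg/L.
DO = C_s − D = 8.07 − 5.399 = 2.671 mg/L.

DO ≈ 2.67 mg/L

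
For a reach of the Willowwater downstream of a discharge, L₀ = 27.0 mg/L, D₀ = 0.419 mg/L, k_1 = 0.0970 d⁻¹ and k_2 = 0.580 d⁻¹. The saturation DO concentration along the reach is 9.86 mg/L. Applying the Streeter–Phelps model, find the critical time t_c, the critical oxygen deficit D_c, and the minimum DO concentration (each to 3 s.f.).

t_c = [1/(k_2−k_1)] ln[(k_2/k_1)(1 − D₀(k_2−k_1)/(k_1 L₀))]
= [1/(0.580−0.0970)] ln[(0.580/0.0970)(1 − 0.419×0.4830/(0.0970×27.0))]
= (1/0.4830) ln[5.979 × 0.9227] = 2.070 × ln(5.517) = 2.070 × 1.708 = 3.536 d.
D_c = (k_1/k_2) L₀ e^(−k_1 t_c) = (0.0970/0.580) × 27.0 × e^(−0.0970×3.536) = 0.1672 × 27.0 × 0.7096 = 3.204 mg/L.
Minimum DO = C_s − D_c = 9.86 − 3.204 = 6.656 mg/L.

t_c ≈ 3.54 d; D_c ≈ 3.20 mg/L; min DO ≈ 6.66 mg/L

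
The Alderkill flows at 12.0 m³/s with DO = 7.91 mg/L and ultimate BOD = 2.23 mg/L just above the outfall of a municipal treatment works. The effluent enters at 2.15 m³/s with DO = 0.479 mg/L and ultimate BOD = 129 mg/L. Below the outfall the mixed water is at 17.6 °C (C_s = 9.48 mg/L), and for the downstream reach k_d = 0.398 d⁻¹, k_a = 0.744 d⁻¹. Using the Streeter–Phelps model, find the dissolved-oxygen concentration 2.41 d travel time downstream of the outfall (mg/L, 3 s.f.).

DO ≈ 3.67 mg/L

Mixed DO = (12.0×7.91 + 2.15×0.479)/(12.0+2.15) = 95.95/14.15 = 6.781 mg/L.
Mixed L₀ = (12.0×2.23 + 2.15×129)/(14.15) = 304.1/14.15 = 21.49 mg/L.
Initial deficit D₀ = C_s − DO₀ = 9.48 − 6.781 = 2.699 mg/L.
D(2.41) = [0.398×21.49/(0.744−0.398)](e^(−0.398×2.41) − e^(−0.744×2.41)) + 2.699 e^(−0.744×2.41)
= 24.72 × (0.3832 − 0.1665) + 2.699 × 0.1665 = 5.808 mg/L.
DO = 9.48 − 5.808 = 3.672 mg/L.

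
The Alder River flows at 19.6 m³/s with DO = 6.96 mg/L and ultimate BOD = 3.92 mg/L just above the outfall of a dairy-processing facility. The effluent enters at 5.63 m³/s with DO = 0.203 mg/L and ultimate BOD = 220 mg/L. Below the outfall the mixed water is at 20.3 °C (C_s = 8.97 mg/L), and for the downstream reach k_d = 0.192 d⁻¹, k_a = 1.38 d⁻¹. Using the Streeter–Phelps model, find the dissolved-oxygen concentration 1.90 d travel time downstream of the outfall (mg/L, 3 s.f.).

Mixed DO = (19.6×6.96 + 5.63×0.203)/(19.6+5.63) = 137.6/25.23 = 5.452 mg/L.
Mixed L₀ = (19.6×3.92 + 5.63×220)/(25.23) = 1315/25.23 = 52.14 mg/L.
Initial deficit D₀ = C_s − DO₀ = 8.97 − 5.452 = 3.518 mg/L.
D(1.90) = [0.192×52.14/(1.38−0.192)](e^(−0.192×1.90) − e^(−1.38×1.90)) + 3.518 e^(−1.38×1.90)
= 8.426 × (0.6943 − 0.07266) + 3.518 × 0.07266 = 5.494 mg/L.
DO = 8.97 − 5.494 = 3.476 mg/L.

DO ≈ 3.48 mg/L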